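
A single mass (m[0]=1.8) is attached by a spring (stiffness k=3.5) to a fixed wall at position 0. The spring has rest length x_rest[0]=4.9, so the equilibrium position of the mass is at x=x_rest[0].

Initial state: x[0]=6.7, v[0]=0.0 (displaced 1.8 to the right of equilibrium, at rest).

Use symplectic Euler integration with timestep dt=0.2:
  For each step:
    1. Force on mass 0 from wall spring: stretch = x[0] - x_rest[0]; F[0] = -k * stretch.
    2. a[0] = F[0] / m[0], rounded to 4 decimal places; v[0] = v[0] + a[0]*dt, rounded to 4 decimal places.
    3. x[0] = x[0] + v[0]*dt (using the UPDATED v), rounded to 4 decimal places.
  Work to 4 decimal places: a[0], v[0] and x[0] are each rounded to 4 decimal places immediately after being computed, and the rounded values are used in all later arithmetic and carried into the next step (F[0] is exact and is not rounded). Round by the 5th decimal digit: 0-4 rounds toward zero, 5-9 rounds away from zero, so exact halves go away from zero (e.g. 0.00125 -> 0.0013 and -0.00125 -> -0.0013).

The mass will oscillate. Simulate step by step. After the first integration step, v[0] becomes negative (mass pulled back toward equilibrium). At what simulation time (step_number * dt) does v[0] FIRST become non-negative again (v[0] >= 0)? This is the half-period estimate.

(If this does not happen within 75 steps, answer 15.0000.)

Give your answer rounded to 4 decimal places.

Answer: 2.4000

Derivation:
Step 0: x=[6.7000] v=[0.0000]
Step 1: x=[6.5600] v=[-0.7000]
Step 2: x=[6.2909] v=[-1.3456]
Step 3: x=[5.9136] v=[-1.8865]
Step 4: x=[5.4575] v=[-2.2807]
Step 5: x=[4.9580] v=[-2.4975]
Step 6: x=[4.4540] v=[-2.5201]
Step 7: x=[3.9847] v=[-2.3467]
Step 8: x=[3.5866] v=[-1.9907]
Step 9: x=[3.2906] v=[-1.4799]
Step 10: x=[3.1198] v=[-0.8540]
Step 11: x=[3.0875] v=[-0.1617]
Step 12: x=[3.1961] v=[0.5432]
First v>=0 after going negative at step 12, time=2.4000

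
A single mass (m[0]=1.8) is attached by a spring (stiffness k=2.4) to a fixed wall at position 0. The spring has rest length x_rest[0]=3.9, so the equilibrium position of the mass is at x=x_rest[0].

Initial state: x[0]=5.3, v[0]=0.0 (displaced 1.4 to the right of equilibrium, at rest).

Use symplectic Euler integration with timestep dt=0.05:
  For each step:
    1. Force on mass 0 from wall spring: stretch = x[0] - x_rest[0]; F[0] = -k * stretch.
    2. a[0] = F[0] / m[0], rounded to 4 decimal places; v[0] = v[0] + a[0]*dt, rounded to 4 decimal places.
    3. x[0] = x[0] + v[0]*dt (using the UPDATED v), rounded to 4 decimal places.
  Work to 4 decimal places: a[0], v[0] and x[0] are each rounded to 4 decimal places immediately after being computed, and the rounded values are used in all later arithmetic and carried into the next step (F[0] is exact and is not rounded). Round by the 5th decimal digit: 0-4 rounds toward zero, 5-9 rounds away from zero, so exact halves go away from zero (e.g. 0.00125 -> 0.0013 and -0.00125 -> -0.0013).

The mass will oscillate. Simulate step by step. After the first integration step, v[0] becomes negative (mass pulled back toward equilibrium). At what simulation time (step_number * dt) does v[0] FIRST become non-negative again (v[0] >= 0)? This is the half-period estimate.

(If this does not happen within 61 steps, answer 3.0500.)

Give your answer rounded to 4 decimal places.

Step 0: x=[5.3000] v=[0.0000]
Step 1: x=[5.2953] v=[-0.0933]
Step 2: x=[5.2860] v=[-0.1863]
Step 3: x=[5.2721] v=[-0.2787]
Step 4: x=[5.2536] v=[-0.3702]
Step 5: x=[5.2306] v=[-0.4604]
Step 6: x=[5.2031] v=[-0.5491]
Step 7: x=[5.1713] v=[-0.6360]
Step 8: x=[5.1353] v=[-0.7208]
Step 9: x=[5.0951] v=[-0.8032]
Step 10: x=[5.0510] v=[-0.8829]
Step 11: x=[5.0030] v=[-0.9596]
Step 12: x=[4.9513] v=[-1.0331]
Step 13: x=[4.8961] v=[-1.1032]
Step 14: x=[4.8376] v=[-1.1696]
Step 15: x=[4.7760] v=[-1.2321]
Step 16: x=[4.7115] v=[-1.2905]
Step 17: x=[4.6443] v=[-1.3446]
Step 18: x=[4.5746] v=[-1.3942]
Step 19: x=[4.5026] v=[-1.4392]
Step 20: x=[4.4286] v=[-1.4794]
Step 21: x=[4.3529] v=[-1.5146]
Step 22: x=[4.2757] v=[-1.5448]
Step 23: x=[4.1972] v=[-1.5698]
Step 24: x=[4.1177] v=[-1.5896]
Step 25: x=[4.0375] v=[-1.6041]
Step 26: x=[3.9568] v=[-1.6133]
Step 27: x=[3.8759] v=[-1.6171]
Step 28: x=[3.7951] v=[-1.6155]
Step 29: x=[3.7147] v=[-1.6085]
Step 30: x=[3.6349] v=[-1.5961]
Step 31: x=[3.5560] v=[-1.5784]
Step 32: x=[3.4782] v=[-1.5555]
Step 33: x=[3.4018] v=[-1.5274]
Step 34: x=[3.3271] v=[-1.4942]
Step 35: x=[3.2543] v=[-1.4560]
Step 36: x=[3.1837] v=[-1.4130]
Step 37: x=[3.1154] v=[-1.3652]
Step 38: x=[3.0498] v=[-1.3129]
Step 39: x=[2.9870] v=[-1.2562]
Step 40: x=[2.9272] v=[-1.1953]
Step 41: x=[2.8707] v=[-1.1304]
Step 42: x=[2.8176] v=[-1.0618]
Step 43: x=[2.7681] v=[-0.9896]
Step 44: x=[2.7224] v=[-0.9141]
Step 45: x=[2.6806] v=[-0.8356]
Step 46: x=[2.6429] v=[-0.7543]
Step 47: x=[2.6094] v=[-0.6705]
Step 48: x=[2.5802] v=[-0.5845]
Step 49: x=[2.5554] v=[-0.4965]
Step 50: x=[2.5351] v=[-0.4069]
Step 51: x=[2.5193] v=[-0.3159]
Step 52: x=[2.5081] v=[-0.2239]
Step 53: x=[2.5015] v=[-0.1311]
Step 54: x=[2.4996] v=[-0.0379]
Step 55: x=[2.5024] v=[0.0555]
First v>=0 after going negative at step 55, time=2.7500

Answer: 2.7500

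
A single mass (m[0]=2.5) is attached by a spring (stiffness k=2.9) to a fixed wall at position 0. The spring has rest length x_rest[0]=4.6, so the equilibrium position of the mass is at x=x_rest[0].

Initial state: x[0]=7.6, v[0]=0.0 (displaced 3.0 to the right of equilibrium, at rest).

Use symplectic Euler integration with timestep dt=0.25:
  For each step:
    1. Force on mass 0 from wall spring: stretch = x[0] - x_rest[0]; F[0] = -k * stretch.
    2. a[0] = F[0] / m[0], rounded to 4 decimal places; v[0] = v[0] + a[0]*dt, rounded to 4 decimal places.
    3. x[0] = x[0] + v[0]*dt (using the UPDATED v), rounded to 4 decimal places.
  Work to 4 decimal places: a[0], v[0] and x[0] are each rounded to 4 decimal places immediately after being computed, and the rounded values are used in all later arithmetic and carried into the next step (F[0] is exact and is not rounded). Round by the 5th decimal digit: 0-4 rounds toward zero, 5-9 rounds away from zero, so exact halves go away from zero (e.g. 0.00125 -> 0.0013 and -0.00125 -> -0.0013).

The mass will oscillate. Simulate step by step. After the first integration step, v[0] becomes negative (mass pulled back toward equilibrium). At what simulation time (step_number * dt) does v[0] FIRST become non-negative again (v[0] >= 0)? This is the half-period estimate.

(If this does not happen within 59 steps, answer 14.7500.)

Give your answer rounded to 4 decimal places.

Step 0: x=[7.6000] v=[0.0000]
Step 1: x=[7.3825] v=[-0.8700]
Step 2: x=[6.9633] v=[-1.6769]
Step 3: x=[6.3727] v=[-2.3623]
Step 4: x=[5.6536] v=[-2.8764]
Step 5: x=[4.8581] v=[-3.1820]
Step 6: x=[4.0439] v=[-3.2569]
Step 7: x=[3.2700] v=[-3.0956]
Step 8: x=[2.5925] v=[-2.7099]
Step 9: x=[2.0606] v=[-2.1277]
Step 10: x=[1.7128] v=[-1.3913]
Step 11: x=[1.5743] v=[-0.5540]
Step 12: x=[1.6552] v=[0.3235]
First v>=0 after going negative at step 12, time=3.0000

Answer: 3.0000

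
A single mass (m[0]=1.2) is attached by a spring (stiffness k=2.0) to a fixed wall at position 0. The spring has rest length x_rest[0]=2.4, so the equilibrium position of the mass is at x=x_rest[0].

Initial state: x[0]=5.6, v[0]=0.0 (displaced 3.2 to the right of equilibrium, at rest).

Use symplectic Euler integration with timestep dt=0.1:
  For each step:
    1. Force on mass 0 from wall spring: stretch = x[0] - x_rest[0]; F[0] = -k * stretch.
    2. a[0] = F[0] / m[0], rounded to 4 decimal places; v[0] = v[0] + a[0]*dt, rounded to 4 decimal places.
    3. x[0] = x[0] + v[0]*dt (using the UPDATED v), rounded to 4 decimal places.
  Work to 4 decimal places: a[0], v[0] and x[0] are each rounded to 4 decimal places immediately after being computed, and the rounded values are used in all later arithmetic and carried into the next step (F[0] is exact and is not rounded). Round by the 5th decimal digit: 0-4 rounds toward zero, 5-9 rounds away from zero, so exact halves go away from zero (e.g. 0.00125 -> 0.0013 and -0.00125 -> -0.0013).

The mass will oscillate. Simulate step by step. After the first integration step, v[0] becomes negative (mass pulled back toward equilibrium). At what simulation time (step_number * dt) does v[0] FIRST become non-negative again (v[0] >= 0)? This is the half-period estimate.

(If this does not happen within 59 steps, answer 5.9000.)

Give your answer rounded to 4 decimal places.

Step 0: x=[5.6000] v=[0.0000]
Step 1: x=[5.5467] v=[-0.5333]
Step 2: x=[5.4409] v=[-1.0578]
Step 3: x=[5.2844] v=[-1.5646]
Step 4: x=[5.0799] v=[-2.0453]
Step 5: x=[4.8307] v=[-2.4920]
Step 6: x=[4.5410] v=[-2.8971]
Step 7: x=[4.2156] v=[-3.2539]
Step 8: x=[3.8600] v=[-3.5565]
Step 9: x=[3.4800] v=[-3.7998]
Step 10: x=[3.0820] v=[-3.9798]
Step 11: x=[2.6727] v=[-4.0935]
Step 12: x=[2.2588] v=[-4.1390]
Step 13: x=[1.8473] v=[-4.1155]
Step 14: x=[1.4450] v=[-4.0234]
Step 15: x=[1.0586] v=[-3.8642]
Step 16: x=[0.6945] v=[-3.6406]
Step 17: x=[0.3589] v=[-3.3564]
Step 18: x=[0.0573] v=[-3.0162]
Step 19: x=[-0.2053] v=[-2.6258]
Step 20: x=[-0.4245] v=[-2.1916]
Step 21: x=[-0.5966] v=[-1.7209]
Step 22: x=[-0.7188] v=[-1.2215]
Step 23: x=[-0.7890] v=[-0.7017]
Step 24: x=[-0.8060] v=[-0.1702]
Step 25: x=[-0.7696] v=[0.3641]
First v>=0 after going negative at step 25, time=2.5000

Answer: 2.5000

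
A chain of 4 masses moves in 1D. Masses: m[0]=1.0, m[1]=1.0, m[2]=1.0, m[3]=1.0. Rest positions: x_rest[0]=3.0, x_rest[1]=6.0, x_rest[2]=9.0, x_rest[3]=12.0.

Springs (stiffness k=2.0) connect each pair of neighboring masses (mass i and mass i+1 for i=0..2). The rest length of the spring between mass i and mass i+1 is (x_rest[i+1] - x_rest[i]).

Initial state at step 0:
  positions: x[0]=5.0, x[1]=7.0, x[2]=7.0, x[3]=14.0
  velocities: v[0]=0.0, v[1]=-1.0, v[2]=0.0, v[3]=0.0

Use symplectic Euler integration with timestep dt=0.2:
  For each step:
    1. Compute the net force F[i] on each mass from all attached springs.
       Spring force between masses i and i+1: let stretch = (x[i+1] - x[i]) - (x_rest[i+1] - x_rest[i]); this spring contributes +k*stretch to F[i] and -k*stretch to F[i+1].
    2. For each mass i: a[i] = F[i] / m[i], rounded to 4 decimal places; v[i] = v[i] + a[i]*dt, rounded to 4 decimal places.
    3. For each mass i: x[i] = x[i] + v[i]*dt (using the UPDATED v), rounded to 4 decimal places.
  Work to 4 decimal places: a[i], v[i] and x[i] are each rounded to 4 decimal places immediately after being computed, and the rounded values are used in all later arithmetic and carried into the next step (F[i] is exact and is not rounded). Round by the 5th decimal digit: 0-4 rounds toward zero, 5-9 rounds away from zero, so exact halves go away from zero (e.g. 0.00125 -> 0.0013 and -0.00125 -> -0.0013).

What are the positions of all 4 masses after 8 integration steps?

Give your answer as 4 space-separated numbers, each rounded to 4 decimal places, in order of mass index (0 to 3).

Step 0: x=[5.0000 7.0000 7.0000 14.0000] v=[0.0000 -1.0000 0.0000 0.0000]
Step 1: x=[4.9200 6.6400 7.5600 13.6800] v=[-0.4000 -1.8000 2.8000 -1.6000]
Step 2: x=[4.7376 6.2160 8.5360 13.1104] v=[-0.9120 -2.1200 4.8800 -2.8480]
Step 3: x=[4.4335 5.8593 9.6924 12.4148] v=[-1.5206 -1.7834 5.7818 -3.4778]
Step 4: x=[4.0034 5.6952 10.7599 11.7414] v=[-2.1503 -0.8205 5.3375 -3.3668]
Step 5: x=[3.4687 5.8009 11.5007 11.2295] v=[-2.6736 0.5287 3.7042 -2.5594]
Step 6: x=[2.8806 6.1760 11.7639 10.9793] v=[-2.9407 1.8757 1.3158 -1.2509]
Step 7: x=[2.3161 6.7345 11.5173 11.0319] v=[-2.8225 2.7927 -1.2332 0.2629]
Step 8: x=[1.8651 7.3222 10.8492 11.3633] v=[-2.2551 2.9385 -3.3405 1.6571]

Answer: 1.8651 7.3222 10.8492 11.3633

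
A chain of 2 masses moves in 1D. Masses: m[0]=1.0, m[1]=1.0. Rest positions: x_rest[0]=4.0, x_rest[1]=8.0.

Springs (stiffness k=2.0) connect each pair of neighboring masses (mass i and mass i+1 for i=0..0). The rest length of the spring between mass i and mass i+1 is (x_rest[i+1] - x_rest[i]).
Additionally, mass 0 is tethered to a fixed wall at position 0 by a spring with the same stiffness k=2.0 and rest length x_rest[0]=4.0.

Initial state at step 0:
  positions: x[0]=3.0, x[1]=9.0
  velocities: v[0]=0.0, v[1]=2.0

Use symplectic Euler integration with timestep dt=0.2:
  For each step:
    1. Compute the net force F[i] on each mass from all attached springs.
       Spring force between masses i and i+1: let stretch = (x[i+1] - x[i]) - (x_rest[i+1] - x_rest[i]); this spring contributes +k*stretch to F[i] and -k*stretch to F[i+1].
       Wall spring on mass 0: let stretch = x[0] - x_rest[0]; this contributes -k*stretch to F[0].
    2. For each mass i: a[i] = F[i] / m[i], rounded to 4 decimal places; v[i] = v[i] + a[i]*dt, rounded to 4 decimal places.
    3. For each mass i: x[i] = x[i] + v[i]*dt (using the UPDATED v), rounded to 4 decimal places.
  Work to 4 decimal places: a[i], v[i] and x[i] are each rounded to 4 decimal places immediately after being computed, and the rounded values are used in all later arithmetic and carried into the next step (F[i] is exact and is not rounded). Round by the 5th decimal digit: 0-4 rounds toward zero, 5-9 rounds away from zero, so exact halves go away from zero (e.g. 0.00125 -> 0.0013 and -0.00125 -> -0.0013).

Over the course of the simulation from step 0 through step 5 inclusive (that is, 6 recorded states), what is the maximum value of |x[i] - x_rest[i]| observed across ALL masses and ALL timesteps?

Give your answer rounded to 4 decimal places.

Answer: 1.5808

Derivation:
Step 0: x=[3.0000 9.0000] v=[0.0000 2.0000]
Step 1: x=[3.2400 9.2400] v=[1.2000 1.2000]
Step 2: x=[3.7008 9.3200] v=[2.3040 0.4000]
Step 3: x=[4.3151 9.2705] v=[3.0714 -0.2477]
Step 4: x=[4.9806 9.1445] v=[3.3275 -0.6299]
Step 5: x=[5.5808 9.0054] v=[3.0008 -0.6955]
Max displacement = 1.5808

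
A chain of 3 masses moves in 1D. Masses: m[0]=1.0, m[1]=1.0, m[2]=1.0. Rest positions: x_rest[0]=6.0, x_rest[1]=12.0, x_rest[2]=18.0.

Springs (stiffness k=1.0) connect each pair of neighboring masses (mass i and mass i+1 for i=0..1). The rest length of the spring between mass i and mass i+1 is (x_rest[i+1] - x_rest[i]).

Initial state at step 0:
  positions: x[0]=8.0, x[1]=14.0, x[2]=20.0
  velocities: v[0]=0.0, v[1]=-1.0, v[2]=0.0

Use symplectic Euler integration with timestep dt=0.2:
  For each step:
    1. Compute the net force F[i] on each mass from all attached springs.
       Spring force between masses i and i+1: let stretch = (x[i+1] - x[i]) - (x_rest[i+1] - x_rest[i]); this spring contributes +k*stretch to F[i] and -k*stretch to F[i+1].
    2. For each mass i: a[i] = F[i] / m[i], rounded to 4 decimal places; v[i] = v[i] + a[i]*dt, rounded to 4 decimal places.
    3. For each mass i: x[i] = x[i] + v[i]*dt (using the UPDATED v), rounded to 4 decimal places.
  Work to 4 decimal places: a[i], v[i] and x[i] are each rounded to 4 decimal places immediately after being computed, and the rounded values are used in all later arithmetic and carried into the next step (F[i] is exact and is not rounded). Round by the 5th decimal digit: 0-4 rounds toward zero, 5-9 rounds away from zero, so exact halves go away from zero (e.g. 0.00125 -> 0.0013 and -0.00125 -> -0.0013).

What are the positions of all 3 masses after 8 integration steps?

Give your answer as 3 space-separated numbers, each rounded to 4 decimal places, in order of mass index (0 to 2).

Answer: 7.5348 13.3304 19.5348

Derivation:
Step 0: x=[8.0000 14.0000 20.0000] v=[0.0000 -1.0000 0.0000]
Step 1: x=[8.0000 13.8000 20.0000] v=[0.0000 -1.0000 0.0000]
Step 2: x=[7.9920 13.6160 19.9920] v=[-0.0400 -0.9200 -0.0400]
Step 3: x=[7.9690 13.4621 19.9690] v=[-0.1152 -0.7696 -0.1152]
Step 4: x=[7.9257 13.3487 19.9257] v=[-0.2166 -0.5668 -0.2166]
Step 5: x=[7.8593 13.2815 19.8593] v=[-0.3320 -0.3360 -0.3320]
Step 6: x=[7.7698 13.2605 19.7698] v=[-0.4476 -0.1049 -0.4476]
Step 7: x=[7.6599 13.2803 19.6599] v=[-0.5495 0.0988 -0.5495]
Step 8: x=[7.5348 13.3304 19.5348] v=[-0.6254 0.2506 -0.6254]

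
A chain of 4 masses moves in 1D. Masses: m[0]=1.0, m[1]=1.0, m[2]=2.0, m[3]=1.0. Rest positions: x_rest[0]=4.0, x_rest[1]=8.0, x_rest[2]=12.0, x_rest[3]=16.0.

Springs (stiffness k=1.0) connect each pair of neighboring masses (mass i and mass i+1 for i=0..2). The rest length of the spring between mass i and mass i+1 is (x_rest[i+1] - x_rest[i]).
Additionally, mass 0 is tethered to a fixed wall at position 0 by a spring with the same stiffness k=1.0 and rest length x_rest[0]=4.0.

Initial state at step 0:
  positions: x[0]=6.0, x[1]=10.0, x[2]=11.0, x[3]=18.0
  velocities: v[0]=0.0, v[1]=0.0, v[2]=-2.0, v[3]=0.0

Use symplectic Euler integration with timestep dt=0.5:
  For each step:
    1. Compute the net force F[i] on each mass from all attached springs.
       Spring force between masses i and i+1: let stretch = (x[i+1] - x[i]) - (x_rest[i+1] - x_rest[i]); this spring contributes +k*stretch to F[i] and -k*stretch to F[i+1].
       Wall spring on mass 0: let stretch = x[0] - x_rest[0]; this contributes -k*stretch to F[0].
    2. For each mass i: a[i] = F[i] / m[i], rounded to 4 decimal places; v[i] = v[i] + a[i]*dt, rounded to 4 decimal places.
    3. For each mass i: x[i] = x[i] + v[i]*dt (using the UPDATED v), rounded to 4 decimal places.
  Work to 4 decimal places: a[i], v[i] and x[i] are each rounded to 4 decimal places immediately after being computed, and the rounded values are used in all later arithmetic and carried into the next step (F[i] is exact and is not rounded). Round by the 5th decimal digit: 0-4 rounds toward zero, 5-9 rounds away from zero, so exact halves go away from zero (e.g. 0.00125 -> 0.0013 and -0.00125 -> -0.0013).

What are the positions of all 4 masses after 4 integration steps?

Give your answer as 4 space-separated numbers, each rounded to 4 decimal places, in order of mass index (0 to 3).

Step 0: x=[6.0000 10.0000 11.0000 18.0000] v=[0.0000 0.0000 -2.0000 0.0000]
Step 1: x=[5.5000 9.2500 10.7500 17.2500] v=[-1.0000 -1.5000 -0.5000 -1.5000]
Step 2: x=[4.5625 7.9375 11.1250 15.8750] v=[-1.8750 -2.6250 0.7500 -2.7500]
Step 3: x=[3.3281 6.5781 11.6954 14.3125] v=[-2.4688 -2.7188 1.1407 -3.1250]
Step 4: x=[2.0742 5.6855 11.9533 13.0957] v=[-2.5079 -1.7852 0.5157 -2.4336]

Answer: 2.0742 5.6855 11.9533 13.0957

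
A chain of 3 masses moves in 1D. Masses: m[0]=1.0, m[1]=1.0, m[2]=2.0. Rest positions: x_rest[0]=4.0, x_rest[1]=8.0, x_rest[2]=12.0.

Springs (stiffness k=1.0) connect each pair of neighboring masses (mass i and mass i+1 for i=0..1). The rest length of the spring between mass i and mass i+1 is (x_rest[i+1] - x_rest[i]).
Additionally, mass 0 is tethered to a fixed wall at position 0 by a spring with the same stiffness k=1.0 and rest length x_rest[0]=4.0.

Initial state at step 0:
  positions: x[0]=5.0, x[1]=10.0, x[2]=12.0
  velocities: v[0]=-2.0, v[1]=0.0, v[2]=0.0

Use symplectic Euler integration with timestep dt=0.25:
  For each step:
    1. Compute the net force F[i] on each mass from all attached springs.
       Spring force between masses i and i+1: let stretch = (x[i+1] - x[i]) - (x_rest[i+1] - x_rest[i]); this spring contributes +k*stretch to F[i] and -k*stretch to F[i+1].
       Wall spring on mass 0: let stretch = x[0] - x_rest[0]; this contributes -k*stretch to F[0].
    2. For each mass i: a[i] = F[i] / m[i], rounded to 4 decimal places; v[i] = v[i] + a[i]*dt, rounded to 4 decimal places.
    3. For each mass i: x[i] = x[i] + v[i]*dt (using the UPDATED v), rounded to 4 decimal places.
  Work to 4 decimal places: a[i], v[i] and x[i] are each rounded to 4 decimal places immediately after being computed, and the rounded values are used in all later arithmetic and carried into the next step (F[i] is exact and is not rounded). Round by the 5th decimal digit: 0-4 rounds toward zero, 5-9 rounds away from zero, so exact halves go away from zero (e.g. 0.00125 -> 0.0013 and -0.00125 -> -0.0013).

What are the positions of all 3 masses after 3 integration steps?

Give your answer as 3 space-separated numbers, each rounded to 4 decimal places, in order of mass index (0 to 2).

Answer: 3.6848 8.8899 12.3361

Derivation:
Step 0: x=[5.0000 10.0000 12.0000] v=[-2.0000 0.0000 0.0000]
Step 1: x=[4.5000 9.8125 12.0625] v=[-2.0000 -0.7500 0.2500]
Step 2: x=[4.0508 9.4336 12.1797] v=[-1.7969 -1.5156 0.4688]
Step 3: x=[3.6848 8.8899 12.3361] v=[-1.4639 -2.1748 0.6256]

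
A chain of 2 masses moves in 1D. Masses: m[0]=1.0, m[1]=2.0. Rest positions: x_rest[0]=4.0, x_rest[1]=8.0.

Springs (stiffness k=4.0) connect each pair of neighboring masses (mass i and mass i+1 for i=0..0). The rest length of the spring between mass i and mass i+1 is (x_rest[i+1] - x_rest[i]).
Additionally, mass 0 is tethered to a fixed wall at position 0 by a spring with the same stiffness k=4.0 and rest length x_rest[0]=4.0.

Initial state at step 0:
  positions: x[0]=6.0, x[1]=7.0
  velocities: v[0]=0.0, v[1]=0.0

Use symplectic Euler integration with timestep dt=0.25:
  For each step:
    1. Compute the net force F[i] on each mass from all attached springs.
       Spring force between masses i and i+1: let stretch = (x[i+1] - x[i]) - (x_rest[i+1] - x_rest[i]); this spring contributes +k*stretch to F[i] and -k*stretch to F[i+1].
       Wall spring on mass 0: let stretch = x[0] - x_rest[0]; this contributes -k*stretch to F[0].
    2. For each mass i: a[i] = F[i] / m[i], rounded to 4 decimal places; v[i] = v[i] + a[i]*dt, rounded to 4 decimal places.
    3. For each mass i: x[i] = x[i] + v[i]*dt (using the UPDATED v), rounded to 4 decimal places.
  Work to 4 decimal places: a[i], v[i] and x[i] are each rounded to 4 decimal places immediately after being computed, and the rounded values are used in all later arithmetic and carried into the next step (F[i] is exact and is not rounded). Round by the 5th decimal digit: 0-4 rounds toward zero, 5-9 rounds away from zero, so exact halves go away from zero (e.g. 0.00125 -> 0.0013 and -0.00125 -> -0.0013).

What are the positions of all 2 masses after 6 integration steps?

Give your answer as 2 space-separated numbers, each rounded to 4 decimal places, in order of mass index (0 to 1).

Step 0: x=[6.0000 7.0000] v=[0.0000 0.0000]
Step 1: x=[4.7500 7.3750] v=[-5.0000 1.5000]
Step 2: x=[2.9688 7.9219] v=[-7.1250 2.1875]
Step 3: x=[1.6836 8.3497] v=[-5.1407 1.7110]
Step 4: x=[1.6441 8.4442] v=[-0.1582 0.3780]
Step 5: x=[2.8936 8.1887] v=[4.9978 -1.0221]
Step 6: x=[4.7434 7.7713] v=[7.3993 -1.6697]

Answer: 4.7434 7.7713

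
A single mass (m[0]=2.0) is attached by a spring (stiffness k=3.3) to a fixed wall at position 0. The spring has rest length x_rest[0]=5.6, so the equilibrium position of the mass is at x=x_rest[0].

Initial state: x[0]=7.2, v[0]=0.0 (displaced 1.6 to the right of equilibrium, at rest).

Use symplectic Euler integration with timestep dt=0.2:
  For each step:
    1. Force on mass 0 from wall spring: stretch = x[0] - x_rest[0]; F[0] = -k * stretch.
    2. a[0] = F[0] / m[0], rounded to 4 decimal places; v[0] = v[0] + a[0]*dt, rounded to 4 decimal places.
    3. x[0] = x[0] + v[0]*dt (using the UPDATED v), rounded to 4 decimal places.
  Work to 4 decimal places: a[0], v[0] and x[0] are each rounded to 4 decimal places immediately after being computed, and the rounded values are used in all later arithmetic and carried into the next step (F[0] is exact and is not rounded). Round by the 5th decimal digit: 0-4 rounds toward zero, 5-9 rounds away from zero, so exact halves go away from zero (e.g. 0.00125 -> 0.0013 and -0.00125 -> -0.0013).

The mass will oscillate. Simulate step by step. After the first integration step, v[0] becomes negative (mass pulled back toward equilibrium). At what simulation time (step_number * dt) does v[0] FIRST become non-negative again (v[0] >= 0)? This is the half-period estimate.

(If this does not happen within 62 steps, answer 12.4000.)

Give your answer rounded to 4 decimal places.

Answer: 2.6000

Derivation:
Step 0: x=[7.2000] v=[0.0000]
Step 1: x=[7.0944] v=[-0.5280]
Step 2: x=[6.8902] v=[-1.0212]
Step 3: x=[6.6008] v=[-1.4470]
Step 4: x=[6.2453] v=[-1.7773]
Step 5: x=[5.8473] v=[-1.9902]
Step 6: x=[5.4329] v=[-2.0718]
Step 7: x=[5.0296] v=[-2.0167]
Step 8: x=[4.6639] v=[-1.8285]
Step 9: x=[4.3600] v=[-1.5196]
Step 10: x=[4.1379] v=[-1.1104]
Step 11: x=[4.0123] v=[-0.6279]
Step 12: x=[3.9915] v=[-0.1040]
Step 13: x=[4.0769] v=[0.4268]
First v>=0 after going negative at step 13, time=2.6000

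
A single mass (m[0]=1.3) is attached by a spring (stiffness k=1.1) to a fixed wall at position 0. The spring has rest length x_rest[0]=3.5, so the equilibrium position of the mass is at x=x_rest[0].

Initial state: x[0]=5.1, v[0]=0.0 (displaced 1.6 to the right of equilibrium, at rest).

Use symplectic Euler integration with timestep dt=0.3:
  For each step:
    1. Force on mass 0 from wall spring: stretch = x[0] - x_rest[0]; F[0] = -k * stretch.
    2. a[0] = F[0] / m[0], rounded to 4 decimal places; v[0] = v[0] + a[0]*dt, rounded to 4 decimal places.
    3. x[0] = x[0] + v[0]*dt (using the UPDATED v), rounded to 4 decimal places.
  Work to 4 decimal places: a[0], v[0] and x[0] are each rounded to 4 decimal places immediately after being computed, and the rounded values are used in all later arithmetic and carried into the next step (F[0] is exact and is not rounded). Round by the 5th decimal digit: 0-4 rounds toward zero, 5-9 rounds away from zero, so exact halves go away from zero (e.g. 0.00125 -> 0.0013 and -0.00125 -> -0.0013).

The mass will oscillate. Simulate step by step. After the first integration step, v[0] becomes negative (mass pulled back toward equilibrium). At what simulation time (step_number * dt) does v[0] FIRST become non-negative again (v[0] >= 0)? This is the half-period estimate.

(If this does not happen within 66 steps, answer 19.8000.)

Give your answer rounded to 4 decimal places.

Answer: 3.6000

Derivation:
Step 0: x=[5.1000] v=[0.0000]
Step 1: x=[4.9782] v=[-0.4061]
Step 2: x=[4.7438] v=[-0.7813]
Step 3: x=[4.4147] v=[-1.0970]
Step 4: x=[4.0159] v=[-1.3292]
Step 5: x=[3.5778] v=[-1.4602]
Step 6: x=[3.1338] v=[-1.4799]
Step 7: x=[2.7177] v=[-1.3869]
Step 8: x=[2.3612] v=[-1.1883]
Step 9: x=[2.0914] v=[-0.8992]
Step 10: x=[1.9289] v=[-0.5416]
Step 11: x=[1.8861] v=[-0.1428]
Step 12: x=[1.9662] v=[0.2669]
First v>=0 after going negative at step 12, time=3.6000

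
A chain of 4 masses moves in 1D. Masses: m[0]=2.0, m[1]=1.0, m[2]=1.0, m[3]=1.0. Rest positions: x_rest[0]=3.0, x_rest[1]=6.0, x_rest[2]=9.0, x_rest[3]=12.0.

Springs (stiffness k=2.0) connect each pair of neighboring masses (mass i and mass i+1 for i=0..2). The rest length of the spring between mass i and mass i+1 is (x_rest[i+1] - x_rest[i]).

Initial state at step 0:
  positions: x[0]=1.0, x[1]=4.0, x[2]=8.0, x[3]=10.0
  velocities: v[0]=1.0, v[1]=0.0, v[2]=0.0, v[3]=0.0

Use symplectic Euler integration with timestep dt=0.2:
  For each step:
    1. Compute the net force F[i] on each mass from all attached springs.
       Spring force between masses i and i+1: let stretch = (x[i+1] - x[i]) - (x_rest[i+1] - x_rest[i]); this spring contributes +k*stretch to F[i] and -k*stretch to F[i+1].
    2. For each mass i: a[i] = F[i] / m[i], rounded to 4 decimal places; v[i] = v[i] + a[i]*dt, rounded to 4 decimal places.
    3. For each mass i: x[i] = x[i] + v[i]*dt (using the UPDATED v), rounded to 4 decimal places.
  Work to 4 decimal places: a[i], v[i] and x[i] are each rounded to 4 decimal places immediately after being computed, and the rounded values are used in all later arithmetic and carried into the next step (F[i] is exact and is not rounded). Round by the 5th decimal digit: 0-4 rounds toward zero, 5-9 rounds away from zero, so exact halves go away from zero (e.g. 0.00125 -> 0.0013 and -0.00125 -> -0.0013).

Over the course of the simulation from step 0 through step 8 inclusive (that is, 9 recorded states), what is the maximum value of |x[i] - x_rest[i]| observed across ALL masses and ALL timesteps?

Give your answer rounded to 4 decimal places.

Step 0: x=[1.0000 4.0000 8.0000 10.0000] v=[1.0000 0.0000 0.0000 0.0000]
Step 1: x=[1.2000 4.0800 7.8400 10.0800] v=[1.0000 0.4000 -0.8000 0.4000]
Step 2: x=[1.3952 4.2304 7.5584 10.2208] v=[0.9760 0.7520 -1.4080 0.7040]
Step 3: x=[1.5838 4.4202 7.2236 10.3886] v=[0.9430 0.9491 -1.6742 0.8390]
Step 4: x=[1.7659 4.6074 6.9177 10.5432] v=[0.9103 0.9359 -1.5296 0.7730]
Step 5: x=[1.9416 4.7521 6.7170 10.6478] v=[0.8786 0.7234 -1.0035 0.5228]
Step 6: x=[2.1097 4.8291 6.6736 10.6779] v=[0.8407 0.3852 -0.2171 0.1505]
Step 7: x=[2.2666 4.8361 6.8030 10.6277] v=[0.7846 0.0352 0.6468 -0.2512]
Step 8: x=[2.4063 4.7949 7.0810 10.5115] v=[0.6985 -0.2058 1.3899 -0.5811]
Max displacement = 2.3264

Answer: 2.3264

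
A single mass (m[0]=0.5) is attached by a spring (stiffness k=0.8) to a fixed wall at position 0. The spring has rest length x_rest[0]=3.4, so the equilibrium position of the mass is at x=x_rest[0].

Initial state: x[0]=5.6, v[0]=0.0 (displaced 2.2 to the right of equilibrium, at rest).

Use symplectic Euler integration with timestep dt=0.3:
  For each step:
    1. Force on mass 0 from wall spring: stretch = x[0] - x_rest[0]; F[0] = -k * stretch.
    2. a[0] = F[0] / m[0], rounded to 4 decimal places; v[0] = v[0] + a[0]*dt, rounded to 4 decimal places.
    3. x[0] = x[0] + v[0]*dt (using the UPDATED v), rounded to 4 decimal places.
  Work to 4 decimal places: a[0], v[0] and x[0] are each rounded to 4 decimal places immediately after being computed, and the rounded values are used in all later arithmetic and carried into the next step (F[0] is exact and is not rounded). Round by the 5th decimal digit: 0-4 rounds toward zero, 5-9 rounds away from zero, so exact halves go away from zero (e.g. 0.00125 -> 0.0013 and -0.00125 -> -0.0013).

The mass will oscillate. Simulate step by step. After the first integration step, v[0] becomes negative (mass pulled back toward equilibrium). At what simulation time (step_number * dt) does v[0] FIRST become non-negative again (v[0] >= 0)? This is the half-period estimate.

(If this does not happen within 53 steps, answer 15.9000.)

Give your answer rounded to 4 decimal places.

Answer: 2.7000

Derivation:
Step 0: x=[5.6000] v=[0.0000]
Step 1: x=[5.2832] v=[-1.0560]
Step 2: x=[4.6952] v=[-1.9599]
Step 3: x=[3.9207] v=[-2.5816]
Step 4: x=[3.0713] v=[-2.8315]
Step 5: x=[2.2692] v=[-2.6737]
Step 6: x=[1.6299] v=[-2.1309]
Step 7: x=[1.2455] v=[-1.2812]
Step 8: x=[1.1714] v=[-0.2470]
Step 9: x=[1.4182] v=[0.8227]
First v>=0 after going negative at step 9, time=2.7000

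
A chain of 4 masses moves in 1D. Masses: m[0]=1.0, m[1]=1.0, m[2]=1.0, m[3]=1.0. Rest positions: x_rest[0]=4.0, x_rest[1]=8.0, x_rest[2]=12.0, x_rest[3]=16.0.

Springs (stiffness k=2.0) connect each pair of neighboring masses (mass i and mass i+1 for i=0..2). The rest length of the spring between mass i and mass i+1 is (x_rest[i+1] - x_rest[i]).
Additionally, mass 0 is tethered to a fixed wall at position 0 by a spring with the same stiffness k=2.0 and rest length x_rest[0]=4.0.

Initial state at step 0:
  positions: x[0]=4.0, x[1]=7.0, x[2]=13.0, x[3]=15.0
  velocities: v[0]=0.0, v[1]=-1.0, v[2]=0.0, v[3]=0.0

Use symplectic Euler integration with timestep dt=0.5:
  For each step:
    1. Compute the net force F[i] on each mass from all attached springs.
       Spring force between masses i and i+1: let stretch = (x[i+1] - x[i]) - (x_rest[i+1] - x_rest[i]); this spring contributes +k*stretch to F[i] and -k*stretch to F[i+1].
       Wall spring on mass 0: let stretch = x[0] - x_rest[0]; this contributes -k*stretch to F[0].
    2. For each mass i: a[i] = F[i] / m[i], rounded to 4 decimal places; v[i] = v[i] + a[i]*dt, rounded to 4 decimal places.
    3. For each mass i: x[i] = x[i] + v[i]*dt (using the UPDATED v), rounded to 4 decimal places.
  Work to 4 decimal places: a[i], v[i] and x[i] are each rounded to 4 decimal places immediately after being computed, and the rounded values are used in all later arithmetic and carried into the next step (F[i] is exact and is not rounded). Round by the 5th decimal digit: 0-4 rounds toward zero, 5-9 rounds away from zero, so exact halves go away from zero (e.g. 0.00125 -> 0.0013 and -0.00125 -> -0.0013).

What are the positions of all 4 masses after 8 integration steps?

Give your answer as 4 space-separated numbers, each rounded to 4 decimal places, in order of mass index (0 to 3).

Answer: 5.3008 6.5938 12.1017 15.5313

Derivation:
Step 0: x=[4.0000 7.0000 13.0000 15.0000] v=[0.0000 -1.0000 0.0000 0.0000]
Step 1: x=[3.5000 8.0000 11.0000 16.0000] v=[-1.0000 2.0000 -4.0000 2.0000]
Step 2: x=[3.5000 8.2500 10.0000 16.5000] v=[0.0000 0.5000 -2.0000 1.0000]
Step 3: x=[4.1250 7.0000 11.3750 15.7500] v=[1.2500 -2.5000 2.7500 -1.5000]
Step 4: x=[4.1250 6.5000 12.7500 14.8125] v=[0.0000 -1.0000 2.7500 -1.8750]
Step 5: x=[3.2500 7.9375 12.0313 14.8438] v=[-1.7500 2.8750 -1.4375 0.0625]
Step 6: x=[3.0938 9.0782 10.6719 15.4688] v=[-0.3125 2.2813 -2.7188 1.2500]
Step 7: x=[4.3829 8.0235 10.9141 15.6954] v=[2.5781 -2.1094 0.4844 0.4531]
Step 8: x=[5.3008 6.5938 12.1017 15.5313] v=[1.8358 -2.8594 2.3751 -0.3282]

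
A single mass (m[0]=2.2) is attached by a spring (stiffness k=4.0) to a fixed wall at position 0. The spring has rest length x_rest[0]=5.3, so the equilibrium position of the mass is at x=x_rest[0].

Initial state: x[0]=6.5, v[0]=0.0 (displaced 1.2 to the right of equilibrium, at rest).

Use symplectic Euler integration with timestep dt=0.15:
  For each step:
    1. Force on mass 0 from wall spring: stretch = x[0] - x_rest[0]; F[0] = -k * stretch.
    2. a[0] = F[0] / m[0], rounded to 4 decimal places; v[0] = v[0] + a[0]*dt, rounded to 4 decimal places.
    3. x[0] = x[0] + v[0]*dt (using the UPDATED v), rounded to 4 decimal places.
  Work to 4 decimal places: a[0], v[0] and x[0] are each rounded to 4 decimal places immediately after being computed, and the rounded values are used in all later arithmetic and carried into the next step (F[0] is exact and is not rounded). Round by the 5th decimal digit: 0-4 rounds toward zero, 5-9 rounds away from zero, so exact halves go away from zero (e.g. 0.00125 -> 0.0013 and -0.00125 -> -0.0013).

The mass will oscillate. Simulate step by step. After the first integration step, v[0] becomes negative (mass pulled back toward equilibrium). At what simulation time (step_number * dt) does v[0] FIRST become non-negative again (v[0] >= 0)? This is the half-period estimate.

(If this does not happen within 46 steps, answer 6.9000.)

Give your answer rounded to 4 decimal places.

Step 0: x=[6.5000] v=[0.0000]
Step 1: x=[6.4509] v=[-0.3273]
Step 2: x=[6.3547] v=[-0.6412]
Step 3: x=[6.2154] v=[-0.9288]
Step 4: x=[6.0386] v=[-1.1785]
Step 5: x=[5.8316] v=[-1.3799]
Step 6: x=[5.6029] v=[-1.5249]
Step 7: x=[5.3618] v=[-1.6075]
Step 8: x=[5.1181] v=[-1.6244]
Step 9: x=[4.8819] v=[-1.5748]
Step 10: x=[4.6628] v=[-1.4608]
Step 11: x=[4.4698] v=[-1.2870]
Step 12: x=[4.3107] v=[-1.0606]
Step 13: x=[4.1921] v=[-0.7908]
Step 14: x=[4.1188] v=[-0.4886]
Step 15: x=[4.0938] v=[-0.1665]
Step 16: x=[4.1182] v=[0.1625]
First v>=0 after going negative at step 16, time=2.4000

Answer: 2.4000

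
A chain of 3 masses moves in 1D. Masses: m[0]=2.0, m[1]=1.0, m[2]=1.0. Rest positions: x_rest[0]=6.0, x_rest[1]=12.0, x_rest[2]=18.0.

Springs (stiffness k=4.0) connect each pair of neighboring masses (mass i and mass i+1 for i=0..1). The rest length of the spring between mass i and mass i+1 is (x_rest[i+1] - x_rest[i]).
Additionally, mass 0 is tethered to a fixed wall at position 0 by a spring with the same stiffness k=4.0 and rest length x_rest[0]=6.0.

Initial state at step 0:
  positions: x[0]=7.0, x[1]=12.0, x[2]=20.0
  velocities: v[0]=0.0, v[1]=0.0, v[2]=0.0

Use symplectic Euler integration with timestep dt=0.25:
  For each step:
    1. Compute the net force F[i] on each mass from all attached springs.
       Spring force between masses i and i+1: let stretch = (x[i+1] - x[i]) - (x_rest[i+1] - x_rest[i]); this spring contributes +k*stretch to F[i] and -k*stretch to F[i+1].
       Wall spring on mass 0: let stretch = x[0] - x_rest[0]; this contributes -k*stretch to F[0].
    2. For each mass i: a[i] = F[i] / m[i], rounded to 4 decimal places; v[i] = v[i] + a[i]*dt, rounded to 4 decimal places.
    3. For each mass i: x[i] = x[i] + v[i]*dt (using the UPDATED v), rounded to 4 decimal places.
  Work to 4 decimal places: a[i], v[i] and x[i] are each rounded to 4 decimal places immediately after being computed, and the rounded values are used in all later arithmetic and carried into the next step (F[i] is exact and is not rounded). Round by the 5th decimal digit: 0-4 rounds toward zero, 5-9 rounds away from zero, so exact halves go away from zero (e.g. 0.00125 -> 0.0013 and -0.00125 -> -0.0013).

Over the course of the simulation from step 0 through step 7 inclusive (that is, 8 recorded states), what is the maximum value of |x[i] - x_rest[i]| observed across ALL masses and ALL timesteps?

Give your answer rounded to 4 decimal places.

Step 0: x=[7.0000 12.0000 20.0000] v=[0.0000 0.0000 0.0000]
Step 1: x=[6.7500 12.7500 19.5000] v=[-1.0000 3.0000 -2.0000]
Step 2: x=[6.4063 13.6875 18.8125] v=[-1.3750 3.7500 -2.7500]
Step 3: x=[6.1719 14.0860 18.3438] v=[-0.9376 1.5938 -1.8750]
Step 4: x=[6.1553 13.5704 18.3106] v=[-0.0665 -2.0625 -0.1328]
Step 5: x=[6.2962 12.3861 18.5924] v=[0.5634 -4.7374 1.1270]
Step 6: x=[6.4113 11.2309 18.8226] v=[0.4603 -4.6210 0.9207]
Step 7: x=[6.3274 10.7687 18.6549] v=[-0.3356 -1.8489 -0.6710]
Max displacement = 2.0860

Answer: 2.0860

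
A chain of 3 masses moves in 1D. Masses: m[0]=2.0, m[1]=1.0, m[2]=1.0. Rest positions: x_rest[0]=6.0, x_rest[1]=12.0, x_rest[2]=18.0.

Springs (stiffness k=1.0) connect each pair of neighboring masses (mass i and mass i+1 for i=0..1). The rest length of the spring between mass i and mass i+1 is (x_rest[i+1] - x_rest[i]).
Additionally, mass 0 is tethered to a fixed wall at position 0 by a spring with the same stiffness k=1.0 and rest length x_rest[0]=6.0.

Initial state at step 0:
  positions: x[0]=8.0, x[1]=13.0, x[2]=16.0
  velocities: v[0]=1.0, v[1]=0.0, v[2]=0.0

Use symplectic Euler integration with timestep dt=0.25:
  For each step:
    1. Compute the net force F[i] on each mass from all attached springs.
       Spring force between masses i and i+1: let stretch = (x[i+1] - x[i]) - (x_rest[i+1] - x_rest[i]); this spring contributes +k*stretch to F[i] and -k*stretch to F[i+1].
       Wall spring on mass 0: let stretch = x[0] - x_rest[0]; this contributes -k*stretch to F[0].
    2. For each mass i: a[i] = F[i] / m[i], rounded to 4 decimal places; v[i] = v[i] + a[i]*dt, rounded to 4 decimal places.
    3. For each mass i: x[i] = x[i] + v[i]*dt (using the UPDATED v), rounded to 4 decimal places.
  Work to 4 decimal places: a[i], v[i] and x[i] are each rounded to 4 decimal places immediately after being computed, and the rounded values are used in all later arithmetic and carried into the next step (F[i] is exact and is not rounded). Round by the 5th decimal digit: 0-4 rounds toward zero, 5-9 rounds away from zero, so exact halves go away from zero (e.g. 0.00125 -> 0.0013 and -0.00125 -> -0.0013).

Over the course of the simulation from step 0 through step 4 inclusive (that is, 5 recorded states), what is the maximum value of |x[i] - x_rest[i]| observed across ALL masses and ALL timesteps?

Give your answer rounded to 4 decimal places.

Answer: 2.2051

Derivation:
Step 0: x=[8.0000 13.0000 16.0000] v=[1.0000 0.0000 0.0000]
Step 1: x=[8.1563 12.8750 16.1875] v=[0.6250 -0.5000 0.7500]
Step 2: x=[8.2051 12.6621 16.5430] v=[0.1953 -0.8516 1.4219]
Step 3: x=[8.1368 12.4132 17.0309] v=[-0.2732 -0.9956 1.9517]
Step 4: x=[7.9479 12.1856 17.6052] v=[-0.7558 -0.9103 2.2973]
Max displacement = 2.2051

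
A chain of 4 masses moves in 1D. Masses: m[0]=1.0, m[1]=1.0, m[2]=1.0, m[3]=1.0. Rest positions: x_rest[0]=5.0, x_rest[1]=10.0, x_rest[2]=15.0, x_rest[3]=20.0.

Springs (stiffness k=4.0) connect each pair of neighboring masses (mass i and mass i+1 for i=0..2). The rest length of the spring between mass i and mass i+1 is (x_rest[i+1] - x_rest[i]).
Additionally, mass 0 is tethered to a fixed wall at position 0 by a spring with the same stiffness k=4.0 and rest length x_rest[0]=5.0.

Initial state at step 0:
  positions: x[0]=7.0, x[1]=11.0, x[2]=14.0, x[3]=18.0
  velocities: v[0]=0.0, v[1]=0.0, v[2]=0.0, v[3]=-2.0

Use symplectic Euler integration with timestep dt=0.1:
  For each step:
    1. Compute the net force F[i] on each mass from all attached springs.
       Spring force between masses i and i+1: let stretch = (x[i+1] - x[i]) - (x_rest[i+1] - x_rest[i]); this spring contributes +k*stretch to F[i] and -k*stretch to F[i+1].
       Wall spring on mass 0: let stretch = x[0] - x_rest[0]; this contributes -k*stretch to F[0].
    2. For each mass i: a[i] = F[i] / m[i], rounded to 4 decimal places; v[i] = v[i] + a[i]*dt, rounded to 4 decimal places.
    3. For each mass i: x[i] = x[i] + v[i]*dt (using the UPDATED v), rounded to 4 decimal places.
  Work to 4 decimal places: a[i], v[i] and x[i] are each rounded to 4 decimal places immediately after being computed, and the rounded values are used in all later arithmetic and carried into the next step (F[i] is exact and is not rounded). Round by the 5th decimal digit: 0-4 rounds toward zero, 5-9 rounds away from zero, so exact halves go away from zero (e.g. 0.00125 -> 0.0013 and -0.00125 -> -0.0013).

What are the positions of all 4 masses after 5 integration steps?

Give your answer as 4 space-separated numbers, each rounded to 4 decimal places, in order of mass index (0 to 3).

Answer: 5.4625 10.3989 14.3543 17.7436

Derivation:
Step 0: x=[7.0000 11.0000 14.0000 18.0000] v=[0.0000 0.0000 0.0000 -2.0000]
Step 1: x=[6.8800 10.9600 14.0400 17.8400] v=[-1.2000 -0.4000 0.4000 -1.6000]
Step 2: x=[6.6480 10.8800 14.1088 17.7280] v=[-2.3200 -0.8000 0.6880 -1.1200]
Step 3: x=[6.3194 10.7599 14.1932 17.6712] v=[-3.2864 -1.2013 0.8442 -0.5677]
Step 4: x=[5.9156 10.5995 14.2794 17.6753] v=[-4.0380 -1.6042 0.8621 0.0411]
Step 5: x=[5.4625 10.3989 14.3543 17.7436] v=[-4.5307 -2.0058 0.7485 0.6827]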